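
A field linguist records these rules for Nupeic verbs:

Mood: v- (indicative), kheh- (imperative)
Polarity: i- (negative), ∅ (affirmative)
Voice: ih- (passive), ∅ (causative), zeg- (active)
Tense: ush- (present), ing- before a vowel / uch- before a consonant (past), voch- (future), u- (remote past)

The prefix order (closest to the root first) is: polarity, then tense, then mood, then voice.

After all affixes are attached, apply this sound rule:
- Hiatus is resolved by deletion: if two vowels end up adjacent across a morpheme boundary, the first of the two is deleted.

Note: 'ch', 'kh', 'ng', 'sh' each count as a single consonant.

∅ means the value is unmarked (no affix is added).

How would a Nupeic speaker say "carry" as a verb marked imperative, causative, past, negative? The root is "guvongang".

khehingiguvongang

Attach polarity negative i- → iguvongang.
Attach tense past ing- (before vowel 'i') → ingiguvongang.
Attach mood imperative kheh- → khehingiguvongang.
voice = causative: zero marking, form stays khehingiguvongang.
Vowel deletion: no change.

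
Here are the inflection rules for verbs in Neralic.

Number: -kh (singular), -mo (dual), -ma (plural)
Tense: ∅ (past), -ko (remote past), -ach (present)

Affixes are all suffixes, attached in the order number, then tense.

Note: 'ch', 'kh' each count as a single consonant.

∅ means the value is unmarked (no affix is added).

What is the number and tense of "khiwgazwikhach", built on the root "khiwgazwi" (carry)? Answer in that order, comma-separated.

Segment: khiwgazwi-kh-ach.
number: -kh → singular.
tense: -ach → present.

singular, present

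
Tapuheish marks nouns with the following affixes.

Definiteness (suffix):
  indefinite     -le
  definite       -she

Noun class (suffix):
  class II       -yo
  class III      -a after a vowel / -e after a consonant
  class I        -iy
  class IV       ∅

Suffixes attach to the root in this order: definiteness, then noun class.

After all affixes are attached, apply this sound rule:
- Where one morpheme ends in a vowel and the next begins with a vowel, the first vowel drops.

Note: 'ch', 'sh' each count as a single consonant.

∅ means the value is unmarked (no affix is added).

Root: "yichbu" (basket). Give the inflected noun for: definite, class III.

Attach definiteness definite -she → yichbushe.
Attach noun class class III -a (after vowel 'e') → yichbushea.
Apply vowel deletion: yichbushea → yichbusha.

yichbusha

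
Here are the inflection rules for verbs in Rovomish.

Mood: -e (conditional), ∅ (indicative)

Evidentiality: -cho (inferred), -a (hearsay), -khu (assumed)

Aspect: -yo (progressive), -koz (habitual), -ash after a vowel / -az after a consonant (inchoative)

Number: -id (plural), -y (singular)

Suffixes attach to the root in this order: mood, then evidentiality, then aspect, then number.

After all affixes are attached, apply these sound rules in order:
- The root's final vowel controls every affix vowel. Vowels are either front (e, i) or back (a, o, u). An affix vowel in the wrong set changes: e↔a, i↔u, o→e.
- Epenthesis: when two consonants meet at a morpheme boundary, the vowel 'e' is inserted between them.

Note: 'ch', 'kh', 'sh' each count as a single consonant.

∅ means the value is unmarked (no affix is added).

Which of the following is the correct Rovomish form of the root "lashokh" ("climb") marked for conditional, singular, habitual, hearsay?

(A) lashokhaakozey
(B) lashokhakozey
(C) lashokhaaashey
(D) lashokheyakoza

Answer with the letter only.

A

Attach mood conditional -e → lashokhe.
Attach evidentiality hearsay -a → lashokhea.
Attach aspect habitual -koz → lashokheakoz.
Attach number singular -y → lashokheakozy.
Apply vowel harmony: lashokheakozy → lashokhaakozy.
Apply epenthesis: lashokhaakozy → lashokhaakozey.
So the correct form is lashokhaakozey, option (A).
(D) lashokheyakoza is wrong: it has the affixes in the wrong order.
(C) lashokhaaashey is wrong: it uses inchoative instead of habitual for aspect.
(B) lashokhakozey is wrong: it uses indicative instead of conditional for mood.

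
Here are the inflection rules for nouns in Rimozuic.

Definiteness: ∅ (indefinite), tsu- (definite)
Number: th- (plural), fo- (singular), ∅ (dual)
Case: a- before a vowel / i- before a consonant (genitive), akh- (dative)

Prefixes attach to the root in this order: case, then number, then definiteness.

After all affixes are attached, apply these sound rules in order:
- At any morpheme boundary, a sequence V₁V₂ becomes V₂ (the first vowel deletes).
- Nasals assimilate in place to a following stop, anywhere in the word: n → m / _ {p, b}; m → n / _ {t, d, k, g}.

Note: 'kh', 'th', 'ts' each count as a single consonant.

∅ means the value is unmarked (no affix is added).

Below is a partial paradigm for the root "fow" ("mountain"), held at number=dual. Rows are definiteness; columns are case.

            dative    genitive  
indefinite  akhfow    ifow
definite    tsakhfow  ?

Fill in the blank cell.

tsifow

Attach case genitive i- (before consonant 'f') → ifow.
number = dual: zero marking, form stays ifow.
Attach definiteness definite tsu- → tsuifow.
Apply vowel deletion: tsuifow → tsifow.
Nasal assimilation: no change.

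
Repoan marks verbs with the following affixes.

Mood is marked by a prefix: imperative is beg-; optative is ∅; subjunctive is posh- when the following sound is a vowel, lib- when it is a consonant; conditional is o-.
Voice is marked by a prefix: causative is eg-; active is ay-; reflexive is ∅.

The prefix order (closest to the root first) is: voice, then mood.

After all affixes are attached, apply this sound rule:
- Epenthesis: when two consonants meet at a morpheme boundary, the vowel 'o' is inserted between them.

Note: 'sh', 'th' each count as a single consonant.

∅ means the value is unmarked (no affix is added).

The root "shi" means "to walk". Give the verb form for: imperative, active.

Attach voice active ay- → ayshi.
Attach mood imperative beg- → begayshi.
Apply epenthesis: begayshi → begayoshi.

begayoshi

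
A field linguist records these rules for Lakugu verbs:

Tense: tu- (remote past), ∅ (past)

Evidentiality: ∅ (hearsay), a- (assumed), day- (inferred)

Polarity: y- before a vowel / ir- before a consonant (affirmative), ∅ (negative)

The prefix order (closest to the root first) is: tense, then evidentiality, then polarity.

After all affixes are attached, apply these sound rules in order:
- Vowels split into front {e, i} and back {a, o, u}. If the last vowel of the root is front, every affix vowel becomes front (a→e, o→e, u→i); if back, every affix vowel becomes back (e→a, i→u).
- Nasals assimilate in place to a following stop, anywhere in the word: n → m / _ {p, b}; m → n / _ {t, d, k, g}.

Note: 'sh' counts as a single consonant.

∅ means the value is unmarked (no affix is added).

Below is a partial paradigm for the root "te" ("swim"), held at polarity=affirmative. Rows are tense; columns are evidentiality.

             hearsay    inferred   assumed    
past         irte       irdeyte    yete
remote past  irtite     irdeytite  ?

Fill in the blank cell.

yetite

Attach tense remote past tu- → tute.
Attach evidentiality assumed a- → atute.
Attach polarity affirmative y- (before vowel 'a') → yatute.
Apply vowel harmony: yatute → yetite.
Nasal assimilation: no change.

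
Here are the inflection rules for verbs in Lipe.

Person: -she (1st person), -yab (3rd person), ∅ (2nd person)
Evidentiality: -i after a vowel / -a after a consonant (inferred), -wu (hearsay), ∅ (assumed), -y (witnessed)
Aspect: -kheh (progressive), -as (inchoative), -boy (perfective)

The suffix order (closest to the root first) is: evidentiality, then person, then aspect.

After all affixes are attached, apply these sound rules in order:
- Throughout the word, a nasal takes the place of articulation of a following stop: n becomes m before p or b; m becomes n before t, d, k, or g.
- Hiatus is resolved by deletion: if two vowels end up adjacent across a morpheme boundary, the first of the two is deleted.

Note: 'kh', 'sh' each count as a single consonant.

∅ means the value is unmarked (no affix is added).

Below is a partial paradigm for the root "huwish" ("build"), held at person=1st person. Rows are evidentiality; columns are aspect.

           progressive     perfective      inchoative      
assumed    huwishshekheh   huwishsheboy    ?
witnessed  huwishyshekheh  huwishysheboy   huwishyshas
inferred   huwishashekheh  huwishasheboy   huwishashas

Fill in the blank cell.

huwishshas

evidentiality = assumed: zero marking, form stays huwish.
Attach person 1st person -she → huwishshe.
Attach aspect inchoative -as → huwishsheas.
Nasal assimilation: no change.
Apply vowel deletion: huwishsheas → huwishshas.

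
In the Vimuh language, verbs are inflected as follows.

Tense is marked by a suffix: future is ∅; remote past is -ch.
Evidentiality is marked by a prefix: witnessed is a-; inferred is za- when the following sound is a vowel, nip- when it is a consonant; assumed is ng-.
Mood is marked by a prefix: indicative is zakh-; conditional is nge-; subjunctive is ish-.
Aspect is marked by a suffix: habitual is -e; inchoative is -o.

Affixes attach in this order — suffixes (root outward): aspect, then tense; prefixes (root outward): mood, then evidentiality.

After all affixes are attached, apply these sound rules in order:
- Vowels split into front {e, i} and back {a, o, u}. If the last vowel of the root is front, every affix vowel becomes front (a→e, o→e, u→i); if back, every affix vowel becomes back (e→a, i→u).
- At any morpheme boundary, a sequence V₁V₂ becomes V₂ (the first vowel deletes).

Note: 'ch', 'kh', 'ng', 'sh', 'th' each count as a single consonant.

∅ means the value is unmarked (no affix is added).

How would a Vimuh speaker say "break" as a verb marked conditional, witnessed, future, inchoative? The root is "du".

Attach aspect inchoative -o → duo.
Attach mood conditional nge- → ngeduo.
Attach evidentiality witnessed a- → angeduo.
tense = future: zero marking, form stays angeduo.
Apply vowel harmony: angeduo → angaduo.
Apply vowel deletion: angaduo → angado.

angado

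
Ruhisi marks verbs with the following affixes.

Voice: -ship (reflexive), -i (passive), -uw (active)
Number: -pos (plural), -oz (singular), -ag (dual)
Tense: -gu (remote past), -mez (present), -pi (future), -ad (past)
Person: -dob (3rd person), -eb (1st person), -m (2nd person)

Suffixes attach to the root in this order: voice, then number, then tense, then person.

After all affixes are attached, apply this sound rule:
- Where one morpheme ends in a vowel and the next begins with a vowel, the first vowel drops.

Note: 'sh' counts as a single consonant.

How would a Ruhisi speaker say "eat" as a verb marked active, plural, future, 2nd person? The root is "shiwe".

Attach voice active -uw → shiweuw.
Attach number plural -pos → shiweuwpos.
Attach tense future -pi → shiweuwpospi.
Attach person 2nd person -m → shiweuwpospim.
Apply vowel deletion: shiweuwpospim → shiwuwpospim.

shiwuwpospim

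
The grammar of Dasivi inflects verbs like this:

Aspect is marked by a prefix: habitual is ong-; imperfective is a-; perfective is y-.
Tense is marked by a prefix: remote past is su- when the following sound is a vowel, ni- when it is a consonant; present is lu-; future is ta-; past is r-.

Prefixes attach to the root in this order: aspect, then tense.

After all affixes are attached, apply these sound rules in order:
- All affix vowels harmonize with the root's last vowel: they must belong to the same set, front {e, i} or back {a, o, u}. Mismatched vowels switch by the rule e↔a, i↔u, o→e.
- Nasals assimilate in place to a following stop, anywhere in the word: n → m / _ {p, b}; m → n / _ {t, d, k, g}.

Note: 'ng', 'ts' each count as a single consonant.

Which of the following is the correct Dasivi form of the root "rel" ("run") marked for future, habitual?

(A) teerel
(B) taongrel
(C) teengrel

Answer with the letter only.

Attach aspect habitual ong- → ongrel.
Attach tense future ta- → taongrel.
Apply vowel harmony: taongrel → teengrel.
Nasal assimilation: no change.
So the correct form is teengrel, option (C).
(B) taongrel is wrong: it fails to apply the sound rule(s).
(A) teerel is wrong: it uses imperfective instead of habitual for aspect.

C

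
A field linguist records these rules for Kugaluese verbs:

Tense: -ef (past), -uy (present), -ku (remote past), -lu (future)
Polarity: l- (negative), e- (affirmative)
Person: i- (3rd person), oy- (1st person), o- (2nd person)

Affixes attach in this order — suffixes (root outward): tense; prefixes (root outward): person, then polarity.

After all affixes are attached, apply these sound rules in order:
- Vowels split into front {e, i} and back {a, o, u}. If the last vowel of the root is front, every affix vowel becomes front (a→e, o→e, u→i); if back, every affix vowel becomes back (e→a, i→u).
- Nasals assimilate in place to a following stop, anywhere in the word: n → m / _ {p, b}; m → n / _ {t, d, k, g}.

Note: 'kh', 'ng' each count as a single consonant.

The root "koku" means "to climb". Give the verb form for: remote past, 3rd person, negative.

Attach person 3rd person i- → ikoku.
Attach polarity negative l- → likoku.
Attach tense remote past -ku → likokuku.
Apply vowel harmony: likokuku → lukokuku.
Nasal assimilation: no change.

lukokuku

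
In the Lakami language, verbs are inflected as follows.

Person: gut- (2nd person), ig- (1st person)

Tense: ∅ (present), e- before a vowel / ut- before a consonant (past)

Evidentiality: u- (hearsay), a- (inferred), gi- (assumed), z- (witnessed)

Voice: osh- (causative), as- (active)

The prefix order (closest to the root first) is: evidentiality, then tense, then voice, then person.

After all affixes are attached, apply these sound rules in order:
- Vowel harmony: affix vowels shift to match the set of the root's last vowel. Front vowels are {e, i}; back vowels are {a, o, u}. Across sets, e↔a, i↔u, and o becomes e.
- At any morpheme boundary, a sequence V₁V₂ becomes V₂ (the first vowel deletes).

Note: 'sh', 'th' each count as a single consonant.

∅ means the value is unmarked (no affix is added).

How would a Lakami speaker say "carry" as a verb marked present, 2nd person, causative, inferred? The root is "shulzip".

Attach evidentiality inferred a- → ashulzip.
tense = present: zero marking, form stays ashulzip.
Attach voice causative osh- → oshashulzip.
Attach person 2nd person gut- → gutoshashulzip.
Apply vowel harmony: gutoshashulzip → gitesheshulzip.
Vowel deletion: no change.

gitesheshulzip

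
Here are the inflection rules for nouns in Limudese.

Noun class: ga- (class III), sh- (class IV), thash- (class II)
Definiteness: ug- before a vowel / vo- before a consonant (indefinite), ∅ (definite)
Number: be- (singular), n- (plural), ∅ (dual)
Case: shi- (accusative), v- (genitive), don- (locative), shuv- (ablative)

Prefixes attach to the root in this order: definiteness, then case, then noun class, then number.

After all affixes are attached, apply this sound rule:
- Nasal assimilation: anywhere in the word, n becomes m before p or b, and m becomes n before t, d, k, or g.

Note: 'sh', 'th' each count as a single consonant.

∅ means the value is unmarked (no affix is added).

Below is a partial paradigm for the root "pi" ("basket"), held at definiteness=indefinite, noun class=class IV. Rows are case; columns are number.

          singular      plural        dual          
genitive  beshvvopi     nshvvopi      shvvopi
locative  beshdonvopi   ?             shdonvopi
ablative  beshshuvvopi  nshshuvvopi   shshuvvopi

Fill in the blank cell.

nshdonvopi

Attach definiteness indefinite vo- (before consonant 'p') → vopi.
Attach case locative don- → donvopi.
Attach noun class class IV sh- → shdonvopi.
Attach number plural n- → nshdonvopi.
Nasal assimilation: no change.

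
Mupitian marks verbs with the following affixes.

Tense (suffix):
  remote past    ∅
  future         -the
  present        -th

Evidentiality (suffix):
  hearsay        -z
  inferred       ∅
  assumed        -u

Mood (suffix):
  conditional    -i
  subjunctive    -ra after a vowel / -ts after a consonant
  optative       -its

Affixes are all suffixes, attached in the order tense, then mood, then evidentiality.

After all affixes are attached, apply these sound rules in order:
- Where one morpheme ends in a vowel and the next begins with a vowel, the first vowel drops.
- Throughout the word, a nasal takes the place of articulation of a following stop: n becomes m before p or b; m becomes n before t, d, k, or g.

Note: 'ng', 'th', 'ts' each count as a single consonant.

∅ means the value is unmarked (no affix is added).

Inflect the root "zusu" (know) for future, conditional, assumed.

Attach tense future -the → zusuthe.
Attach mood conditional -i → zusuthei.
Attach evidentiality assumed -u → zusutheiu.
Apply vowel deletion: zusutheiu → zusuthu.
Nasal assimilation: no change.

zusuthu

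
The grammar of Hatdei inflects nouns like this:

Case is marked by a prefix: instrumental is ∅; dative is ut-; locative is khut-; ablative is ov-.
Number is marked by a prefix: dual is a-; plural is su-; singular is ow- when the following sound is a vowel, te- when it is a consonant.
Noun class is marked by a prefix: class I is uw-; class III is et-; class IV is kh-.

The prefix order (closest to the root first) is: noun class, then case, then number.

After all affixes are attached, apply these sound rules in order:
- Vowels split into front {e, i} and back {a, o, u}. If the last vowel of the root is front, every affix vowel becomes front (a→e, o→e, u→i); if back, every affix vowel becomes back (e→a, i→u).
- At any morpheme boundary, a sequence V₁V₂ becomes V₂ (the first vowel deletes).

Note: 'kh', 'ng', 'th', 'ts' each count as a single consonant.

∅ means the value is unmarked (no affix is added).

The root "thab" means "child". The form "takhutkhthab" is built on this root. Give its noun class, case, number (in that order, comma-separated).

Segment: te-khut-kh-thab.
noun class: kh- → class IV.
case: khut- → locative.
number: ow/te- → singular.

class IV, locative, singular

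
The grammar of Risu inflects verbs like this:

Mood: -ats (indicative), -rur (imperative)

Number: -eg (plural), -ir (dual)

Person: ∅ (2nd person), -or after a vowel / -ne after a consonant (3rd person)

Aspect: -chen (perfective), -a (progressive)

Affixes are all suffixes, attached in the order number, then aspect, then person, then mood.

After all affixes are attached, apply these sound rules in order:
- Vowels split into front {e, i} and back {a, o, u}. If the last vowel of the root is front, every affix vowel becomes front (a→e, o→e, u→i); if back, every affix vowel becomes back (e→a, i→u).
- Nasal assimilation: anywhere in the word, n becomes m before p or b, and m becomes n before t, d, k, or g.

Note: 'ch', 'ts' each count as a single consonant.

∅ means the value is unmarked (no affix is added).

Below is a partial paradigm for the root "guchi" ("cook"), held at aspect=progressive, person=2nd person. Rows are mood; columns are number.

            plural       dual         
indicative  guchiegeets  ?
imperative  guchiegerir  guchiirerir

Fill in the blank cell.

guchiireets

Attach number dual -ir → guchiir.
Attach aspect progressive -a → guchiira.
person = 2nd person: zero marking, form stays guchiira.
Attach mood indicative -ats → guchiiraats.
Apply vowel harmony: guchiiraats → guchiireets.
Nasal assimilation: no change.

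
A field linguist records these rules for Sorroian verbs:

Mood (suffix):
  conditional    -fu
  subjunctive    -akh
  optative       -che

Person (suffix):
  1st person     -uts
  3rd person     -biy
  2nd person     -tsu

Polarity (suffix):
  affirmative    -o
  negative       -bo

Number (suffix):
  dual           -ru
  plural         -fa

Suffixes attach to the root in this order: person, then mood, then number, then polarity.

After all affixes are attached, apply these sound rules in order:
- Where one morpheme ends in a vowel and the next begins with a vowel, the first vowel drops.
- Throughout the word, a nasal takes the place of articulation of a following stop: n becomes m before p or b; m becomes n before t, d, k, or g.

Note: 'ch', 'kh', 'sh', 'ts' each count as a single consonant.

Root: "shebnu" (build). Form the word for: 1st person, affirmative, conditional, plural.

Attach person 1st person -uts → shebnuuts.
Attach mood conditional -fu → shebnuutsfu.
Attach number plural -fa → shebnuutsfufa.
Attach polarity affirmative -o → shebnuutsfufao.
Apply vowel deletion: shebnuutsfufao → shebnutsfufo.
Nasal assimilation: no change.

shebnutsfufo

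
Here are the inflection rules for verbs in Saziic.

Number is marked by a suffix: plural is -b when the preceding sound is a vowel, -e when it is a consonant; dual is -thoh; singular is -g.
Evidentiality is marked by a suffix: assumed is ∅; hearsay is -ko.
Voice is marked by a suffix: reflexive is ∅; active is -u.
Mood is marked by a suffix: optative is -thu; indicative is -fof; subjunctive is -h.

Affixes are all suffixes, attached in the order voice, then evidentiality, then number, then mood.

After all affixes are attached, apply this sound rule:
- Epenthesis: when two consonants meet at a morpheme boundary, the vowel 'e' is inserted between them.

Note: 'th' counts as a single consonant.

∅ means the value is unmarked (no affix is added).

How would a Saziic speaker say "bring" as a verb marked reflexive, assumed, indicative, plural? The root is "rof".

rofefof

voice = reflexive: zero marking, form stays rof.
evidentiality = assumed: zero marking, form stays rof.
Attach number plural -e (after consonant 'f') → rofe.
Attach mood indicative -fof → rofefof.
Epenthesis: no change.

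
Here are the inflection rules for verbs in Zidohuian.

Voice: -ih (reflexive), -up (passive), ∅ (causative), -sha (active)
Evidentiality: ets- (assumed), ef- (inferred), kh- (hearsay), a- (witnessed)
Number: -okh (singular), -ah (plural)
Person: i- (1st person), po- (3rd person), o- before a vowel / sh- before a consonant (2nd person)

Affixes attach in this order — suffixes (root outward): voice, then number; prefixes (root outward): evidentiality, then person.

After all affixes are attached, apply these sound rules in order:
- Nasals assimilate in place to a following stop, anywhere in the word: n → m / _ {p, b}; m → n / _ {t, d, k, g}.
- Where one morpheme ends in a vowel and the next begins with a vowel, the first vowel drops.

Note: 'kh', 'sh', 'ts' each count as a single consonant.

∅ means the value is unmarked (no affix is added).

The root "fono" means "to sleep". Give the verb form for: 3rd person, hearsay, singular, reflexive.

pokhfonihokh

Attach evidentiality hearsay kh- → khfono.
Attach person 3rd person po- → pokhfono.
Attach voice reflexive -ih → pokhfonoih.
Attach number singular -okh → pokhfonoihokh.
Nasal assimilation: no change.
Apply vowel deletion: pokhfonoihokh → pokhfonihokh.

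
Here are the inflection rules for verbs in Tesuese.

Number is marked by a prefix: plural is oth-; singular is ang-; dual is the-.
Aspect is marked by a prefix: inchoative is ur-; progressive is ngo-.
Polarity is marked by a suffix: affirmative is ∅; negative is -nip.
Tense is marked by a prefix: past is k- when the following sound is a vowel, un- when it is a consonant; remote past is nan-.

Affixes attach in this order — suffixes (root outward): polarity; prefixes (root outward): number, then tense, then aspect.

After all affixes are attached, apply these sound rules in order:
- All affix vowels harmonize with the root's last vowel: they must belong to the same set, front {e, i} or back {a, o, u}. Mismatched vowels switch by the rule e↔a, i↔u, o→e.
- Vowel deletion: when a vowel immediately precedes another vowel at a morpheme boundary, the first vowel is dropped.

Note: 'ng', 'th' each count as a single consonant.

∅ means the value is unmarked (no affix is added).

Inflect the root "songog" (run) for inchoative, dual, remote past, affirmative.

urnanthasongog

Attach number dual the- → thesongog.
Attach tense remote past nan- → nanthesongog.
polarity = affirmative: zero marking, form stays nanthesongog.
Attach aspect inchoative ur- → urnanthesongog.
Apply vowel harmony: urnanthesongog → urnanthasongog.
Vowel deletion: no change.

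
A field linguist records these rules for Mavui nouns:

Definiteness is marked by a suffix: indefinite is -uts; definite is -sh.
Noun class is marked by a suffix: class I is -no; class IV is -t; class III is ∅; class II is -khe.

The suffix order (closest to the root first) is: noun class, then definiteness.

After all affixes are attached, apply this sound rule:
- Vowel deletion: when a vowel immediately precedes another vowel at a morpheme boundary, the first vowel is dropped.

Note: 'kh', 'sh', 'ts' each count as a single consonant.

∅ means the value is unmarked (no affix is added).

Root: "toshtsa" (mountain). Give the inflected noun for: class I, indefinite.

toshtsanuts

Attach noun class class I -no → toshtsano.
Attach definiteness indefinite -uts → toshtsanouts.
Apply vowel deletion: toshtsanouts → toshtsanuts.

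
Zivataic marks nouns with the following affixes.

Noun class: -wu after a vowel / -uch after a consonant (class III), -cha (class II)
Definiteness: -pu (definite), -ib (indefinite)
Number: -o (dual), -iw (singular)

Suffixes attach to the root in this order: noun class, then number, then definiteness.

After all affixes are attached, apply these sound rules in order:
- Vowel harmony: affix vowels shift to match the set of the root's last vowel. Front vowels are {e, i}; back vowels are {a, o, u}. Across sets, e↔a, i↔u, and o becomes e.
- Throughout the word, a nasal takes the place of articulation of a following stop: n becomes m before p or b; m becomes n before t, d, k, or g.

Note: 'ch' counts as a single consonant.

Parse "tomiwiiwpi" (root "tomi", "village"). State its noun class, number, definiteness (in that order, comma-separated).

class III, singular, definite

Segment: tomi-wu-iw-pu.
noun class: -wu/uch → class III.
number: -iw → singular.
definiteness: -pu → definite.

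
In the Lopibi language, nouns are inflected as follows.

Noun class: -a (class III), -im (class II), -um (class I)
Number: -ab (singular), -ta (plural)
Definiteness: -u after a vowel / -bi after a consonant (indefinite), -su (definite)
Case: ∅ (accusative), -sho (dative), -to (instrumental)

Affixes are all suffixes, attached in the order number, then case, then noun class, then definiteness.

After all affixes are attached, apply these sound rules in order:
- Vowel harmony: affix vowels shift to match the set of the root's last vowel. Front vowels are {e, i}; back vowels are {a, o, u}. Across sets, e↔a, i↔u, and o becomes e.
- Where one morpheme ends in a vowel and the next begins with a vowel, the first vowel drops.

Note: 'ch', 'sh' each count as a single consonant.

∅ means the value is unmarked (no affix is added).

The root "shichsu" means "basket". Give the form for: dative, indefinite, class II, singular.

shichsabshumbu

Attach number singular -ab → shichsuab.
Attach case dative -sho → shichsuabsho.
Attach noun class class II -im → shichsuabshoim.
Attach definiteness indefinite -bi (after consonant 'm') → shichsuabshoimbi.
Apply vowel harmony: shichsuabshoimbi → shichsuabshoumbu.
Apply vowel deletion: shichsuabshoumbu → shichsabshumbu.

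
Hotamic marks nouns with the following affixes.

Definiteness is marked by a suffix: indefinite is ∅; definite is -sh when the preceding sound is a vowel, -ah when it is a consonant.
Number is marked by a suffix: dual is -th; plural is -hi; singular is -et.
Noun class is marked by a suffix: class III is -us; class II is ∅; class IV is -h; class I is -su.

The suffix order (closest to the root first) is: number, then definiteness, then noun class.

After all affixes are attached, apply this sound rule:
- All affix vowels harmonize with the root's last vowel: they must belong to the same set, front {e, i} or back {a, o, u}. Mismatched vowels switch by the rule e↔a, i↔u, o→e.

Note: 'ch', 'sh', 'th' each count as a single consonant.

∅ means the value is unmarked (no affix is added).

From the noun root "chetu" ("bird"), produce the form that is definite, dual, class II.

Attach number dual -th → chetuth.
Attach definiteness definite -ah (after consonant 'th') → chetuthah.
noun class = class II: zero marking, form stays chetuthah.
Vowel harmony: no change.

chetuthah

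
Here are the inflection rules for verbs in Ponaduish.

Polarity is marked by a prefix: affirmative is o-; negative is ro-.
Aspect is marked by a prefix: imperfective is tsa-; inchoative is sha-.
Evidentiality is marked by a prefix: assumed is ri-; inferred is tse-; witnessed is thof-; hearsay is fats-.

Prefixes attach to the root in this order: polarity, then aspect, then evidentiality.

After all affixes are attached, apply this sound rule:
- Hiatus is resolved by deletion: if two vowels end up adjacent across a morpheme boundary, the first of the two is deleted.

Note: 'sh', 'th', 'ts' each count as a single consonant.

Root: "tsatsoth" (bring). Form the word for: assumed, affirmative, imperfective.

Attach polarity affirmative o- → otsatsoth.
Attach aspect imperfective tsa- → tsaotsatsoth.
Attach evidentiality assumed ri- → ritsaotsatsoth.
Apply vowel deletion: ritsaotsatsoth → ritsotsatsoth.

ritsotsatsoth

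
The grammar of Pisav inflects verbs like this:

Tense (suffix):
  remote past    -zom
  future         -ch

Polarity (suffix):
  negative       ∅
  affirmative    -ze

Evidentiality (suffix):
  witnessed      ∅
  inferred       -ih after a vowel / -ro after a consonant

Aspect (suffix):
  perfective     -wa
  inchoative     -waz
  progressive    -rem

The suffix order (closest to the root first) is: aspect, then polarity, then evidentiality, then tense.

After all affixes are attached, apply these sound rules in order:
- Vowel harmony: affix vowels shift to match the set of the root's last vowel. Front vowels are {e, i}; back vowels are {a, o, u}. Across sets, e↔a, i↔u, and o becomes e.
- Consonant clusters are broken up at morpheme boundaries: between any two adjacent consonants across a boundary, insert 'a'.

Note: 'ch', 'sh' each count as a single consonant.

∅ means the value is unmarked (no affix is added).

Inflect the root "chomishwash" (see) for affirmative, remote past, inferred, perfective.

Attach aspect perfective -wa → chomishwashwa.
Attach polarity affirmative -ze → chomishwashwaze.
Attach evidentiality inferred -ih (after vowel 'e') → chomishwashwazeih.
Attach tense remote past -zom → chomishwashwazeihzom.
Apply vowel harmony: chomishwashwazeihzom → chomishwashwazauhzom.
Apply epenthesis: chomishwashwazauhzom → chomishwashawazauhazom.

chomishwashawazauhazom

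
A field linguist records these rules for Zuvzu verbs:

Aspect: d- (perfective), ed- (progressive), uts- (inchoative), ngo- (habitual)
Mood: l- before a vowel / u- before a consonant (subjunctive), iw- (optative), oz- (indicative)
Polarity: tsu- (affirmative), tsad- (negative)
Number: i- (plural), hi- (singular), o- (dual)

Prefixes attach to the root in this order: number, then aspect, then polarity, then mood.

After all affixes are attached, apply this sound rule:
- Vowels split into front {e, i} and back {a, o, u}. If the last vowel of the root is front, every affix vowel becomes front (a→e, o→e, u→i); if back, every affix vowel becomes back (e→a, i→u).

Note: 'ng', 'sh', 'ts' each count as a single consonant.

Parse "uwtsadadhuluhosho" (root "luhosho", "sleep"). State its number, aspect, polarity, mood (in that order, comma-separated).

singular, progressive, negative, optative

Segment: iw-tsad-ed-hi-luhosho.
number: hi- → singular.
aspect: ed- → progressive.
polarity: tsad- → negative.
mood: iw- → optative.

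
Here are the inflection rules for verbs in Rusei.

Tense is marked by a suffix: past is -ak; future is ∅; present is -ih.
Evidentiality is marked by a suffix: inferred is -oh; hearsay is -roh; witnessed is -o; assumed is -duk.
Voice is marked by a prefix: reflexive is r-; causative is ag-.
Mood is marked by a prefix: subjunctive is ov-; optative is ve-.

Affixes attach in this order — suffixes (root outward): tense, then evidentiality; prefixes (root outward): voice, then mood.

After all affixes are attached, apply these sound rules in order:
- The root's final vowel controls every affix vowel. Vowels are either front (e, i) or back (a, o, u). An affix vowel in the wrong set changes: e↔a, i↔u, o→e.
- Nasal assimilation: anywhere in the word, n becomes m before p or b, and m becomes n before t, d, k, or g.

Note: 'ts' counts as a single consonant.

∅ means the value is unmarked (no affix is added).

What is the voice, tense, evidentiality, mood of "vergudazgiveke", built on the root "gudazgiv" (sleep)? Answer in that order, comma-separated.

Segment: ve-r-gudazgiv-ak-o.
voice: r- → reflexive.
tense: -ak → past.
evidentiality: -o → witnessed.
mood: ve- → optative.

reflexive, past, witnessed, optative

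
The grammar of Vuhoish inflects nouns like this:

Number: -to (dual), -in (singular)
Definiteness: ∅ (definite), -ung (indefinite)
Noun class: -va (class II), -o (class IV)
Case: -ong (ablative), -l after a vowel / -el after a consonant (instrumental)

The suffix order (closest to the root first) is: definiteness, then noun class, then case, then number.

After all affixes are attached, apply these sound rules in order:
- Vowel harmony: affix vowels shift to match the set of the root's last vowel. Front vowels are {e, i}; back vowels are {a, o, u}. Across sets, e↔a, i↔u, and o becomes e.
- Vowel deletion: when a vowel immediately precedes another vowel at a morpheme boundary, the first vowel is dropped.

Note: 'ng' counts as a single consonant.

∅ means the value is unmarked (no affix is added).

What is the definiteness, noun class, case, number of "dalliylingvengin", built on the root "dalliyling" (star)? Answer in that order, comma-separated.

Segment: dalliyling-va-ong-in.
definiteness: ∅ → definite.
noun class: -va → class II.
case: -ong → ablative.
number: -in → singular.

definite, class II, ablative, singular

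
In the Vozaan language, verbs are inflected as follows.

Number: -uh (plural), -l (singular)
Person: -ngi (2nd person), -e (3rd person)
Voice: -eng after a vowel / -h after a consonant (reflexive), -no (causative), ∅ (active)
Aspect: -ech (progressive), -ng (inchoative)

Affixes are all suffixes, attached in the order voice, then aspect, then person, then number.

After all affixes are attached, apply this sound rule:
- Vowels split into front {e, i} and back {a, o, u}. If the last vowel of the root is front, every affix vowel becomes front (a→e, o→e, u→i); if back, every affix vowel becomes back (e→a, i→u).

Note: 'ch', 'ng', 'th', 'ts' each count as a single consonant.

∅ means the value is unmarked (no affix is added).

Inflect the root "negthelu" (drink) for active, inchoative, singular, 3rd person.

negthelungal

voice = active: zero marking, form stays negthelu.
Attach aspect inchoative -ng → negthelung.
Attach person 3rd person -e → negthelunge.
Attach number singular -l → negthelungel.
Apply vowel harmony: negthelungel → negthelungal.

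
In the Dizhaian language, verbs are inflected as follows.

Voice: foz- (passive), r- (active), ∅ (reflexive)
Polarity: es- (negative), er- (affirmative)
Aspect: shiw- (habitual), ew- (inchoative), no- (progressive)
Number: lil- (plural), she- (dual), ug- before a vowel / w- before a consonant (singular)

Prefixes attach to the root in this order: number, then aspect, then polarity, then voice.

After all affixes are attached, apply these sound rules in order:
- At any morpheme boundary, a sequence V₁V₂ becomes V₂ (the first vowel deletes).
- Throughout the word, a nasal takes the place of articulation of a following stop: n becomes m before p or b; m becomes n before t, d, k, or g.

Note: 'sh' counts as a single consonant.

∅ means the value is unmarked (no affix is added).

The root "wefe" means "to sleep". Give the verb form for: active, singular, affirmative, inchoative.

rerewwwefe

Attach number singular w- (before consonant 'w') → wwefe.
Attach aspect inchoative ew- → ewwwefe.
Attach polarity affirmative er- → erewwwefe.
Attach voice active r- → rerewwwefe.
Vowel deletion: no change.
Nasal assimilation: no change.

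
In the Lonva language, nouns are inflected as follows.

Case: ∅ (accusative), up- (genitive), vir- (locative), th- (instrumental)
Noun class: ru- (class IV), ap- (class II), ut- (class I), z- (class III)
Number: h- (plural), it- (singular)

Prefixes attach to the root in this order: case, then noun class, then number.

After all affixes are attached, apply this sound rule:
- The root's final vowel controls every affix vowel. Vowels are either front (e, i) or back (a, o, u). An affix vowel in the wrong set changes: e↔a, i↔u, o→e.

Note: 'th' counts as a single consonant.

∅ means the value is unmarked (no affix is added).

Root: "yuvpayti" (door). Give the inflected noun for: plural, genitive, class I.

hitipyuvpayti

Attach case genitive up- → upyuvpayti.
Attach noun class class I ut- → utupyuvpayti.
Attach number plural h- → hutupyuvpayti.
Apply vowel harmony: hutupyuvpayti → hitipyuvpayti.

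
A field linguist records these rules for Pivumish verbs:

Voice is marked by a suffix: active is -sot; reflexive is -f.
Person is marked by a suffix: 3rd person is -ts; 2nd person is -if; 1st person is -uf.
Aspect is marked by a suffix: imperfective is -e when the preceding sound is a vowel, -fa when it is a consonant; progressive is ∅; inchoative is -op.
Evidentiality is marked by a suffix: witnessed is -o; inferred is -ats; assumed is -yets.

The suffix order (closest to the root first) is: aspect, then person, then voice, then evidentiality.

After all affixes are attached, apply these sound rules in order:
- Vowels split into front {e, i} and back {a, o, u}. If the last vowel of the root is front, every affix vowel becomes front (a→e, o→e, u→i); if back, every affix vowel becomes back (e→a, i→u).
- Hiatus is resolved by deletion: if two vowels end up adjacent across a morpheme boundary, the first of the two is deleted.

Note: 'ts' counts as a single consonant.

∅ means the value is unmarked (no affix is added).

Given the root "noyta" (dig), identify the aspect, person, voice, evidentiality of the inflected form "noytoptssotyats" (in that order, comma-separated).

Segment: noyta-op-ts-sot-yets.
aspect: -op → inchoative.
person: -ts → 3rd person.
voice: -sot → active.
evidentiality: -yets → assumed.

inchoative, 3rd person, active, assumed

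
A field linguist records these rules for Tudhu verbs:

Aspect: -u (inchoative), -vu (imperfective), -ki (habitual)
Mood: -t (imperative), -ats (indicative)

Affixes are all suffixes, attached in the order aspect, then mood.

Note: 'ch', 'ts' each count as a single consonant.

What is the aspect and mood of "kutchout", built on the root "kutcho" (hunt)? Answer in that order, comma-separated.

inchoative, imperative

Segment: kutcho-u-t.
aspect: -u → inchoative.
mood: -t → imperative.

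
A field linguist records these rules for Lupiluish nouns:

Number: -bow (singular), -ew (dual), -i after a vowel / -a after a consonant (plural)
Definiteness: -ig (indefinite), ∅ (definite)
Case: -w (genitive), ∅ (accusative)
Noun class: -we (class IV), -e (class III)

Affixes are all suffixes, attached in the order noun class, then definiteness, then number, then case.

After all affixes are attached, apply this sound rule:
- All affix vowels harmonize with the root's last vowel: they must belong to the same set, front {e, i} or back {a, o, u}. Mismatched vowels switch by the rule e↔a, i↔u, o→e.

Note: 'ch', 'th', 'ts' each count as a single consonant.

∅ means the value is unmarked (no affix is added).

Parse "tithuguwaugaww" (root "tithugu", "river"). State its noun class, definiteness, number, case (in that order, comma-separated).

class IV, indefinite, dual, genitive

Segment: tithugu-we-ig-ew-w.
noun class: -we → class IV.
definiteness: -ig → indefinite.
number: -ew → dual.
case: -w → genitive.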